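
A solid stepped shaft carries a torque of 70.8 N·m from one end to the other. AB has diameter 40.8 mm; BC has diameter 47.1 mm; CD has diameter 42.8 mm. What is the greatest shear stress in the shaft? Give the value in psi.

Under the same torque, τ_max = 16T/(πd³) is largest where d is smallest — segment AB (d = 40.8 mm).
τ_max = 16·70.80/(π·(0.0408)³) = 5.309×10^6 Pa.

770 psi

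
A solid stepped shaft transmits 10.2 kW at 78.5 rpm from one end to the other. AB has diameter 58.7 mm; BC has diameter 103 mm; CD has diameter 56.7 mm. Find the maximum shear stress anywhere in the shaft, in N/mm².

ω = 2π·78.5/60 = 8.221 rad/s, so T = P/ω = 10.2×10³ / 8.221 = 1241 N·m.
Under the same torque, τ_max = 16T/(πd³) is largest where d is smallest — segment CD (d = 56.7 mm).
τ_max = 16·1241/(π·(0.0567)³) = 3.467×10^7 Pa.

34.7 N/mm²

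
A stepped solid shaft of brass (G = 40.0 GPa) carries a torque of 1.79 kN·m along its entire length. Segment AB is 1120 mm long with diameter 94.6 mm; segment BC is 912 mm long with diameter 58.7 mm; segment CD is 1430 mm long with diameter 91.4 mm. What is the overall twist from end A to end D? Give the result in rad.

0.0507 rad

J_AB = π(0.0946)⁴/32 = 7.86×10^-6 m⁴; J_BC = π(0.0587)⁴/32 = 1.17×10^-6 m⁴; J_CD = π(0.0914)⁴/32 = 6.85×10^-6 m⁴.
θ = (T/G)·Σ L_i/J_i = (1790/40.0×10⁹)·(1.12/7.86×10^-6 + 0.912/1.17×10^-6 + 1.43/6.85×10^-6) = 0.05073 rad.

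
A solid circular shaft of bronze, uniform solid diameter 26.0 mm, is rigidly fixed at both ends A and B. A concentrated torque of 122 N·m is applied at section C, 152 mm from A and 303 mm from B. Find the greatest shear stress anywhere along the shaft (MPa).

With uniform GJ and both ends fixed, compatibility θ_AC = θ_CB gives T_A·a = T_B·b, together with T_A + T_B = T₀.
T_A = T₀·b/(a+b) = 122.0·303/455.0 = 81.24 N·m; T_B = 40.76 N·m.
τ in each portion: τ_AC = 2.35×10^7 Pa, τ_CB = 1.18×10^7 Pa; maximum is in AC.
τ_max = T_AC·r/J = 81.24·0.0130/4.49×10^-8 = 2.354×10^7 Pa.

23.5 MPa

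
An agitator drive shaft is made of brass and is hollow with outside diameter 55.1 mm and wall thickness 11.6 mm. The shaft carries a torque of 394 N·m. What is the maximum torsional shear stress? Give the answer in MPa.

J = π(d_o⁴ − d_i⁴)/32 = π(0.0551⁴ − 0.0319⁴)/32 = 8.032×10^-7 m⁴.
τ_max = T·r/J = 394.0 × 0.0276 / 8.032×10^-7 = 1.351×10^7 Pa.

13.5 MPa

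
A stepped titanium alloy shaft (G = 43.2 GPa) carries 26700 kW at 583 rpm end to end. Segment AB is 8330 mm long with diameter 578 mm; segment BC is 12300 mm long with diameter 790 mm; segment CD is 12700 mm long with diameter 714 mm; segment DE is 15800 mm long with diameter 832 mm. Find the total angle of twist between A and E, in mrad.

ω = 2π·583/60 = 61.05 rad/s, so T = P/ω = 26700×10³ / 61.05 = 437300 N·m.
J_AB = π(0.578)⁴/32 = 0.0110 m⁴; J_BC = π(0.790)⁴/32 = 0.0382 m⁴; J_CD = π(0.714)⁴/32 = 0.0255 m⁴; J_DE = π(0.832)⁴/32 = 0.0470 m⁴.
θ = (T/G)·Σ L_i/J_i = (437300/43.2×10⁹)·(8.33/0.0110 + 12.3/0.0382 + 12.7/0.0255 + 15.8/0.0470) = 0.01939 rad.

19.4 mrad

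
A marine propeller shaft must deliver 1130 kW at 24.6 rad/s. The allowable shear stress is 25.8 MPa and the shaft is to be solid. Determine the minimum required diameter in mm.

ω = 24.6 rad/s, so T = P/ω = 1130×10³ / 24.60 = 45930 N·m.
For a solid shaft τ_max = 16T/(πd³), so d = (16T/(π τ_allow))^(1/3) = (16·45930/(π·2.58×10^7))^(1/3) = 0.2085 m.

209 mm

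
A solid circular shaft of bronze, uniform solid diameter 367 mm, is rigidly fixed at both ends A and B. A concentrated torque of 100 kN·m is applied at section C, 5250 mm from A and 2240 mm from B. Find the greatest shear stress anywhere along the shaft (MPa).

With uniform GJ and both ends fixed, compatibility θ_AC = θ_CB gives T_A·a = T_B·b, together with T_A + T_B = T₀.
T_A = T₀·b/(a+b) = 100000·2240/7490 = 29910 N·m; T_B = 70090 N·m.
τ in each portion: τ_AC = 3.08×10^6 Pa, τ_CB = 7.22×10^6 Pa; maximum is in CB.
τ_max = T_CB·r/J = 70090·0.183/1.78×10^-3 = 7.222×10^6 Pa.

7.22 MPa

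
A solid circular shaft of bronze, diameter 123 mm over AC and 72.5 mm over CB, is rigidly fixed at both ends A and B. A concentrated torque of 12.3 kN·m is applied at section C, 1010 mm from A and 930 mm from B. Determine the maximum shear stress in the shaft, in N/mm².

29.8 N/mm²

Compatibility: T_A·a/J_AC = T_B·b/J_CB with T_A + T_B = T₀.
J_AC = 2.25×10^-5 m⁴, J_CB = 2.71×10^-6 m⁴, so T_A = T₀·(J_AC/a)/((J_AC/a)+(J_CB/b)) = 10870 N·m, T_B = 1426 N·m.
τ in each portion: τ_AC = 2.98×10^7 Pa, τ_CB = 1.91×10^7 Pa; maximum is in AC.
τ_max = T_AC·r/J = 10870·0.0615/2.25×10^-5 = 2.976×10^7 Pa.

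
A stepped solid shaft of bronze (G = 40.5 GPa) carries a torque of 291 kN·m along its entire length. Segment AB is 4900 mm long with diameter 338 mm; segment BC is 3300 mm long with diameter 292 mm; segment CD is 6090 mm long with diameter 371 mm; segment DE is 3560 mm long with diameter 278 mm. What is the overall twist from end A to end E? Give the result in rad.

0.128 rad

J_AB = π(0.338)⁴/32 = 1.28×10^-3 m⁴; J_BC = π(0.292)⁴/32 = 7.14×10^-4 m⁴; J_CD = π(0.371)⁴/32 = 1.86×10^-3 m⁴; J_DE = π(0.278)⁴/32 = 5.86×10^-4 m⁴.
θ = (T/G)·Σ L_i/J_i = (291000/40.5×10⁹)·(4.90/1.28×10^-3 + 3.30/7.14×10^-4 + 6.09/1.86×10^-3 + 3.56/5.86×10^-4) = 0.1278 rad.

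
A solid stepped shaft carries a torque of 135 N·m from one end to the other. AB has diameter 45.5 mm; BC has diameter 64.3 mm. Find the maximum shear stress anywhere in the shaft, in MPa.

Under the same torque, τ_max = 16T/(πd³) is largest where d is smallest — segment AB (d = 45.5 mm).
τ_max = 16·135.0/(π·(0.0455)³) = 7.299×10^6 Pa.

7.30 MPa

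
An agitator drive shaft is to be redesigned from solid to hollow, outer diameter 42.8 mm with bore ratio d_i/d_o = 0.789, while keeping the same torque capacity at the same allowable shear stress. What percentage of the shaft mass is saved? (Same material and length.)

Equal τ_max and T ⇒ the solid shaft needs d_s³ = d_o³(1−k⁴), so d_s = 42.8·(1−0.789⁴)^(1/3) = 36.35 mm.
Area ratio A_h/A_s = d_o²(1−k²)/d_s² = (1−k²)/(1−k⁴)^(2/3) = 0.5234.
Mass saving = 1 − 0.5234 = 47.7 %.

47.7 %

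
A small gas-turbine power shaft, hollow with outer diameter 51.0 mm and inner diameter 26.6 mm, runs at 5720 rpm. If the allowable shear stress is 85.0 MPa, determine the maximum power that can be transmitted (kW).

J = π(d_o⁴ − d_i⁴)/32 = π(0.0510⁴ − 0.0266⁴)/32 = 6.150×10^-7 m⁴.
T_max = τ_allow·J/r = 8.50×10^7 × 6.150×10^-7 / 0.0255 = 2050 N·m.
ω = 2π·5720/60 = 599.0 rad/s, so P_max = T_max·ω = 1.228×10^6 W.

1230 kW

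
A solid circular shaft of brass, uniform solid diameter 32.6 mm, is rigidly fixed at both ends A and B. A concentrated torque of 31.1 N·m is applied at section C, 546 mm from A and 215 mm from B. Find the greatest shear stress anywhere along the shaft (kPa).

3280 kPa

With uniform GJ and both ends fixed, compatibility θ_AC = θ_CB gives T_A·a = T_B·b, together with T_A + T_B = T₀.
T_A = T₀·b/(a+b) = 31.10·215/761.0 = 8.786 N·m; T_B = 22.31 N·m.
τ in each portion: τ_AC = 1.29×10^6 Pa, τ_CB = 3.28×10^6 Pa; maximum is in CB.
τ_max = T_CB·r/J = 22.31·0.0163/1.11×10^-7 = 3.280×10^6 Pa.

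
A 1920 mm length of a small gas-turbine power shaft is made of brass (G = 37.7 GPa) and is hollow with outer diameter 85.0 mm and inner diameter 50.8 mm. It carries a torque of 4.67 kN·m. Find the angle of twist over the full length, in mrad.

53.2 mrad

J = π(d_o⁴ − d_i⁴)/32 = π(0.0850⁴ − 0.0508⁴)/32 = 4.471×10^-6 m⁴.
θ = T·L/(G·J) = 4670 × 1.92 / (37.7×10⁹ × 4.471×10^-6) = 0.05320 rad.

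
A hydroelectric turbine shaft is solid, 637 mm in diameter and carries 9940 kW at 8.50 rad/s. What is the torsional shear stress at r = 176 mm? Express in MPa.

ω = 8.50 rad/s, so T = P/ω = 9940×10³ / 8.500 = 1.169e6 N·m.
J = πd⁴/32 = π(0.637)⁴/32 = 0.01616 m⁴.
Shear stress varies linearly with radius: τ = T·r/J = 1.169e6 × 0.176 / 0.01616 = 1.273×10^7 Pa.

12.7 MPa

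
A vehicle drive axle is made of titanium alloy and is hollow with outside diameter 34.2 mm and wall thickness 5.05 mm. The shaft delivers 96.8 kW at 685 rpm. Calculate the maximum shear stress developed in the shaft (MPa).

228 MPa

ω = 2π·685/60 = 71.73 rad/s, so T = P/ω = 96.8×10³ / 71.73 = 1349 N·m.
J = π(d_o⁴ − d_i⁴)/32 = π(0.0342⁴ − 0.0241⁴)/32 = 1.012×10^-7 m⁴.
τ_max = T·r/J = 1349 × 0.0171 / 1.012×10^-7 = 2.280×10^8 Pa.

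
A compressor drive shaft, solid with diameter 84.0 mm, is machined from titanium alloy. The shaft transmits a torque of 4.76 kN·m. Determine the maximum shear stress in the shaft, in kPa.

J = πd⁴/32 = π(0.0840)⁴/32 = 4.888×10^-6 m⁴.
τ_max = T·r/J = 4760 × 0.0420 / 4.888×10^-6 = 4.090×10^7 Pa.

40900 kPa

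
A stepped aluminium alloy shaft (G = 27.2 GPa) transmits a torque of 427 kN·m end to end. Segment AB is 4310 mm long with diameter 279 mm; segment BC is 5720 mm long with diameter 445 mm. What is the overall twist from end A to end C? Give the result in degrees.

J_AB = π(0.279)⁴/32 = 5.95×10^-4 m⁴; J_BC = π(0.445)⁴/32 = 3.85×10^-3 m⁴.
θ = (T/G)·Σ L_i/J_i = (427000/27.2×10⁹)·(4.31/5.95×10^-4 + 5.72/3.85×10^-3) = 0.1371 rad.

7.85°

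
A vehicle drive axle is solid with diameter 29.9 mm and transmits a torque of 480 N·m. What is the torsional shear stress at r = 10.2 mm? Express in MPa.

J = πd⁴/32 = π(0.0299)⁴/32 = 7.847×10^-8 m⁴.
Shear stress varies linearly with radius: τ = T·r/J = 480.0 × 0.0102 / 7.847×10^-8 = 6.240×10^7 Pa.

62.4 MPa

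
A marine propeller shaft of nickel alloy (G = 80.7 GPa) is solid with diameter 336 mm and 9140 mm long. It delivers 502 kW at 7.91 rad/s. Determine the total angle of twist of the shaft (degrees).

0.329°

ω = 7.91 rad/s, so T = P/ω = 502×10³ / 7.910 = 63460 N·m.
J = πd⁴/32 = π(0.336)⁴/32 = 1.251×10^-3 m⁴.
θ = T·L/(G·J) = 63460 × 9.14 / (80.7×10⁹ × 1.251×10^-3) = 5.744×10^-3 rad.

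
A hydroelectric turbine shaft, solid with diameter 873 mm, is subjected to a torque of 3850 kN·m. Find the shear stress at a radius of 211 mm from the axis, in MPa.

J = πd⁴/32 = π(0.873)⁴/32 = 0.05702 m⁴.
Shear stress varies linearly with radius: τ = T·r/J = 3.850e6 × 0.211 / 0.05702 = 1.425×10^7 Pa.

14.2 MPa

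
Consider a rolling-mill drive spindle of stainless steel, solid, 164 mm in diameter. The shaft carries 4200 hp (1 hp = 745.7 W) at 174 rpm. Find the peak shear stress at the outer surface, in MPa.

198 MPa

ω = 2π·174/60 = 18.22 rad/s, so T = P/ω = 4200×745.7 / 18.22 = 171900 N·m.
J = πd⁴/32 = π(0.164)⁴/32 = 7.102×10^-5 m⁴.
τ_max = T·r/J = 171900 × 0.0820 / 7.102×10^-5 = 1.985×10^8 Pa.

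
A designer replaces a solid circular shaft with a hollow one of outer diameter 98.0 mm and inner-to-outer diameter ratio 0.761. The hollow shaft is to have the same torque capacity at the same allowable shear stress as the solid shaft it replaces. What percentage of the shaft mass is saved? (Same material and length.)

44.7 %

Equal τ_max and T ⇒ the solid shaft needs d_s³ = d_o³(1−k⁴), so d_s = 98.0·(1−0.761⁴)^(1/3) = 85.52 mm.
Area ratio A_h/A_s = d_o²(1−k²)/d_s² = (1−k²)/(1−k⁴)^(2/3) = 0.5526.
Mass saving = 1 − 0.5526 = 44.7 %.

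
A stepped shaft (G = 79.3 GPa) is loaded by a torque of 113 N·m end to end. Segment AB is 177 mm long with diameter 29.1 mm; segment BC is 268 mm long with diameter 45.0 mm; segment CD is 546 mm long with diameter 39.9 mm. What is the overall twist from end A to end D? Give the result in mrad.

7.66 mrad

J_AB = π(0.0291)⁴/32 = 7.04×10^-8 m⁴; J_BC = π(0.0450)⁴/32 = 4.03×10^-7 m⁴; J_CD = π(0.0399)⁴/32 = 2.49×10^-7 m⁴.
θ = (T/G)·Σ L_i/J_i = (113.0/79.3×10⁹)·(0.177/7.04×10^-8 + 0.268/4.03×10^-7 + 0.546/2.49×10^-7) = 7.658×10^-3 rad.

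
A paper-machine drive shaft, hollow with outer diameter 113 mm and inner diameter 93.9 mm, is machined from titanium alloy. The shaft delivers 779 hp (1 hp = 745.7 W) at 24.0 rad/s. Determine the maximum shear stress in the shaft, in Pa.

1.63e8 Pa

ω = 24.0 rad/s, so T = P/ω = 779×745.7 / 24.00 = 24200 N·m.
J = π(d_o⁴ − d_i⁴)/32 = π(0.113⁴ − 0.0939⁴)/32 = 8.375×10^-6 m⁴.
τ_max = T·r/J = 24200 × 0.0565 / 8.375×10^-6 = 1.633×10^8 Pa.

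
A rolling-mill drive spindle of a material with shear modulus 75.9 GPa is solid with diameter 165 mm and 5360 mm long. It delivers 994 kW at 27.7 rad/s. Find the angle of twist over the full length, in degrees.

2.00°

ω = 27.7 rad/s, so T = P/ω = 994×10³ / 27.70 = 35880 N·m.
J = πd⁴/32 = π(0.165)⁴/32 = 7.277×10^-5 m⁴.
θ = T·L/(G·J) = 35880 × 5.36 / (75.9×10⁹ × 7.277×10^-5) = 0.03483 rad.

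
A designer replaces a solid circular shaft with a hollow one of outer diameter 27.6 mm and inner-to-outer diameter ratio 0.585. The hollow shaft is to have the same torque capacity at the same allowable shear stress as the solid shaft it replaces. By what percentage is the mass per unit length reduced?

28.5 %

Equal τ_max and T ⇒ the solid shaft needs d_s³ = d_o³(1−k⁴), so d_s = 27.6·(1−0.585⁴)^(1/3) = 26.48 mm.
Area ratio A_h/A_s = d_o²(1−k²)/d_s² = (1−k²)/(1−k⁴)^(2/3) = 0.7147.
Mass saving = 1 − 0.7147 = 28.5 %.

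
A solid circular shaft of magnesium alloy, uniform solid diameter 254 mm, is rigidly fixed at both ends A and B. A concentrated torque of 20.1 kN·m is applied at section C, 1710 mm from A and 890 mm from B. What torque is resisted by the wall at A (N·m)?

6880 N·m

With uniform GJ and both ends fixed, compatibility θ_AC = θ_CB gives T_A·a = T_B·b, together with T_A + T_B = T₀.
T_A = T₀·b/(a+b) = 20100·890/2600 = 6880 N·m; T_B = 13220 N·m.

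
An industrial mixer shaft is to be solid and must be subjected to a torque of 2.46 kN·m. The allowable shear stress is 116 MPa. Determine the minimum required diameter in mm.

47.6 mm

For a solid shaft τ_max = 16T/(πd³), so d = (16T/(π τ_allow))^(1/3) = (16·2460/(π·1.16×10^8))^(1/3) = 0.04762 m.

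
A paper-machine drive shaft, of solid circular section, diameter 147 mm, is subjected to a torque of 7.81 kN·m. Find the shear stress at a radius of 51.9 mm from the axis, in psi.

J = πd⁴/32 = π(0.147)⁴/32 = 4.584×10^-5 m⁴.
Shear stress varies linearly with radius: τ = T·r/J = 7810 × 0.0519 / 4.584×10^-5 = 8.842×10^6 Pa.

1280 psi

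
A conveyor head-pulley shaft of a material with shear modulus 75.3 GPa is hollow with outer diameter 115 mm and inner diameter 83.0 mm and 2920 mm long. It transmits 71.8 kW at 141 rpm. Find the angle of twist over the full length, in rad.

ω = 2π·141/60 = 14.77 rad/s, so T = P/ω = 71.8×10³ / 14.77 = 4863 N·m.
J = π(d_o⁴ − d_i⁴)/32 = π(0.115⁴ − 0.0830⁴)/32 = 1.251×10^-5 m⁴.
θ = T·L/(G·J) = 4863 × 2.92 / (75.3×10⁹ × 1.251×10^-5) = 0.01507 rad.

0.0151 rad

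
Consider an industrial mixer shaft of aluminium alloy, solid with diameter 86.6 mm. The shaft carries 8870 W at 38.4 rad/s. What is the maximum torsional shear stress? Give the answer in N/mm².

ω = 38.4 rad/s, so T = P/ω = 8870 / 38.40 = 231.0 N·m.
J = πd⁴/32 = π(0.0866)⁴/32 = 5.522×10^-6 m⁴.
τ_max = T·r/J = 231.0 × 0.0433 / 5.522×10^-6 = 1.811×10^6 Pa.

1.81 N/mm²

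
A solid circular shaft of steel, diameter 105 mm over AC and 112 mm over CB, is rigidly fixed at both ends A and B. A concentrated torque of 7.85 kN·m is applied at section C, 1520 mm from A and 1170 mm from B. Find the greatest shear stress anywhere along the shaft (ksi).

2.59 ksi

Compatibility: T_A·a/J_AC = T_B·b/J_CB with T_A + T_B = T₀.
J_AC = 1.19×10^-5 m⁴, J_CB = 1.54×10^-5 m⁴, so T_A = T₀·(J_AC/a)/((J_AC/a)+(J_CB/b)) = 2927 N·m, T_B = 4923 N·m.
τ in each portion: τ_AC = 1.29×10^7 Pa, τ_CB = 1.78×10^7 Pa; maximum is in CB.
τ_max = T_CB·r/J = 4923·0.0560/1.54×10^-5 = 1.785×10^7 Pa.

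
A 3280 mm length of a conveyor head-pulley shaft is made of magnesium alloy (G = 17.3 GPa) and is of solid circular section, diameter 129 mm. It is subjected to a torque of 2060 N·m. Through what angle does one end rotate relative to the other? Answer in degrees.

0.823°

J = πd⁴/32 = π(0.129)⁴/32 = 2.719×10^-5 m⁴.
θ = T·L/(G·J) = 2060 × 3.28 / (17.3×10⁹ × 2.719×10^-5) = 0.01437 rad.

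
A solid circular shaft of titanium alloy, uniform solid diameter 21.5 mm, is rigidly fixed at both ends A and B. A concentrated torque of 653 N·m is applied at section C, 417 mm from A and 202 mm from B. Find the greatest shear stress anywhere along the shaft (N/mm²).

With uniform GJ and both ends fixed, compatibility θ_AC = θ_CB gives T_A·a = T_B·b, together with T_A + T_B = T₀.
T_A = T₀·b/(a+b) = 653.0·202/619.0 = 213.1 N·m; T_B = 439.9 N·m.
τ in each portion: τ_AC = 1.09×10^8 Pa, τ_CB = 2.25×10^8 Pa; maximum is in CB.
τ_max = T_CB·r/J = 439.9·0.0107/2.10×10^-8 = 2.254×10^8 Pa.

225 N/mm²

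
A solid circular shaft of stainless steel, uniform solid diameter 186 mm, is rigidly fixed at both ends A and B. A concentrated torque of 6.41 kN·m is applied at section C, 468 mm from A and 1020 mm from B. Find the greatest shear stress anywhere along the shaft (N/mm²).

With uniform GJ and both ends fixed, compatibility θ_AC = θ_CB gives T_A·a = T_B·b, together with T_A + T_B = T₀.
T_A = T₀·b/(a+b) = 6410·1020/1488 = 4394 N·m; T_B = 2016 N·m.
τ in each portion: τ_AC = 3.48×10^6 Pa, τ_CB = 1.60×10^6 Pa; maximum is in AC.
τ_max = T_AC·r/J = 4394·0.0930/1.18×10^-4 = 3.478×10^6 Pa.

3.48 N/mm²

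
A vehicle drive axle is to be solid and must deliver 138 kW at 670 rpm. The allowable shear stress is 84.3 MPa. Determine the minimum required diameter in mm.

ω = 2π·670/60 = 70.16 rad/s, so T = P/ω = 138×10³ / 70.16 = 1967 N·m.
For a solid shaft τ_max = 16T/(πd³), so d = (16T/(π τ_allow))^(1/3) = (16·1967/(π·8.43×10^7))^(1/3) = 0.04916 m.

49.2 mm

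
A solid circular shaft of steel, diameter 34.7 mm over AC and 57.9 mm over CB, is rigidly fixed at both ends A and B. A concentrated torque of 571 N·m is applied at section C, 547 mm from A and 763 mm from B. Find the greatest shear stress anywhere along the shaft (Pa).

Compatibility: T_A·a/J_AC = T_B·b/J_CB with T_A + T_B = T₀.
J_AC = 1.42×10^-7 m⁴, J_CB = 1.10×10^-6 m⁴, so T_A = T₀·(J_AC/a)/((J_AC/a)+(J_CB/b)) = 87.08 N·m, T_B = 483.9 N·m.
τ in each portion: τ_AC = 1.06×10^7 Pa, τ_CB = 1.27×10^7 Pa; maximum is in CB.
τ_max = T_CB·r/J = 483.9·0.0290/1.10×10^-6 = 1.270×10^7 Pa.

1.27e7 Pa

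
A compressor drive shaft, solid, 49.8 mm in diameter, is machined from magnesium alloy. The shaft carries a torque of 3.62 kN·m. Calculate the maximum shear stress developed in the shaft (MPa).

J = πd⁴/32 = π(0.0498)⁴/32 = 6.038×10^-7 m⁴.
τ_max = T·r/J = 3620 × 0.0249 / 6.038×10^-7 = 1.493×10^8 Pa.

149 MPa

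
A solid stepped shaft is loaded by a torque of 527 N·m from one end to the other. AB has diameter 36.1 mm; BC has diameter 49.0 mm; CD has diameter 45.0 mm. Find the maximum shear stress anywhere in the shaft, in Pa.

5.71e7 Pa

Under the same torque, τ_max = 16T/(πd³) is largest where d is smallest — segment AB (d = 36.1 mm).
τ_max = 16·527.0/(π·(0.0361)³) = 5.705×10^7 Pa.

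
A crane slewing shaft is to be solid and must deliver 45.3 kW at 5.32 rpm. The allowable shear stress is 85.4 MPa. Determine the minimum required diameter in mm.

ω = 2π·5.32/60 = 0.5571 rad/s, so T = P/ω = 45.3×10³ / 0.5571 = 81310 N·m.
For a solid shaft τ_max = 16T/(πd³), so d = (16T/(π τ_allow))^(1/3) = (16·81310/(π·8.54×10^7))^(1/3) = 0.1693 m.

169 mm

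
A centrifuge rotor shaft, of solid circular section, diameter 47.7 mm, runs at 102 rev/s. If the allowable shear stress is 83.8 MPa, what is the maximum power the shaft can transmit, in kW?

1140 kW

J = πd⁴/32 = π(0.0477)⁴/32 = 5.082×10^-7 m⁴.
T_max = τ_allow·J/r = 8.38×10^7 × 5.082×10^-7 / 0.0239 = 1786 N·m.
ω = 2π·102 = 640.9 rad/s, so P_max = T_max·ω = 1.144×10^6 W.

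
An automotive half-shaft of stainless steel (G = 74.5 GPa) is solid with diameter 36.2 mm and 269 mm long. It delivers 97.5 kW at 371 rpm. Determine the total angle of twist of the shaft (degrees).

ω = 2π·371/60 = 38.85 rad/s, so T = P/ω = 97.5×10³ / 38.85 = 2510 N·m.
J = πd⁴/32 = π(0.0362)⁴/32 = 1.686×10^-7 m⁴.
θ = T·L/(G·J) = 2510 × 0.269 / (74.5×10⁹ × 1.686×10^-7) = 0.05375 rad.

3.08°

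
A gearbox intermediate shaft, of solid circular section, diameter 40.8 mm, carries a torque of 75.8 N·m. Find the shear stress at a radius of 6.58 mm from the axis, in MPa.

1.83 MPa

J = πd⁴/32 = π(0.0408)⁴/32 = 2.720×10^-7 m⁴.
Shear stress varies linearly with radius: τ = T·r/J = 75.80 × 0.00658 / 2.720×10^-7 = 1.833×10^6 Pa.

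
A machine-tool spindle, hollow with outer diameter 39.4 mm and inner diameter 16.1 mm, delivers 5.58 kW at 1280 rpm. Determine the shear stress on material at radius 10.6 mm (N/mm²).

ω = 2π·1280/60 = 134.0 rad/s, so T = P/ω = 5.58×10³ / 134.0 = 41.63 N·m.
J = π(d_o⁴ − d_i⁴)/32 = π(0.0394⁴ − 0.0161⁴)/32 = 2.300×10^-7 m⁴.
Shear stress varies linearly with radius: τ = T·r/J = 41.63 × 0.0106 / 2.300×10^-7 = 1.919×10^6 Pa.

1.92 N/mm²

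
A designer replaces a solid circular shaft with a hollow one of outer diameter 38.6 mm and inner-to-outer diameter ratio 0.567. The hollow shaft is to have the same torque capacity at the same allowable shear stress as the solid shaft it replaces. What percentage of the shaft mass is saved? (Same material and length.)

Equal τ_max and T ⇒ the solid shaft needs d_s³ = d_o³(1−k⁴), so d_s = 38.6·(1−0.567⁴)^(1/3) = 37.22 mm.
Area ratio A_h/A_s = d_o²(1−k²)/d_s² = (1−k²)/(1−k⁴)^(2/3) = 0.7297.
Mass saving = 1 − 0.7297 = 27.0 %.

27.0 %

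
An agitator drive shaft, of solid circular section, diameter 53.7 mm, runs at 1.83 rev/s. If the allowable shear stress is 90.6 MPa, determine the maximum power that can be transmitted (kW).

J = πd⁴/32 = π(0.0537)⁴/32 = 8.164×10^-7 m⁴.
T_max = τ_allow·J/r = 9.06×10^7 × 8.164×10^-7 / 0.0269 = 2755 N·m.
ω = 2π·1.83 = 11.50 rad/s, so P_max = T_max·ω = 3.167×10^4 W.

31.7 kW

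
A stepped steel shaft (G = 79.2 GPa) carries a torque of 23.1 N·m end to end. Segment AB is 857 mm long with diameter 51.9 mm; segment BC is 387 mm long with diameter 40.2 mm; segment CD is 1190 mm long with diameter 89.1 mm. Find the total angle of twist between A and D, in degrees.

J_AB = π(0.0519)⁴/32 = 7.12×10^-7 m⁴; J_BC = π(0.0402)⁴/32 = 2.56×10^-7 m⁴; J_CD = π(0.0891)⁴/32 = 6.19×10^-6 m⁴.
θ = (T/G)·Σ L_i/J_i = (23.10/79.2×10⁹)·(0.857/7.12×10^-7 + 0.387/2.56×10^-7 + 1.19/6.19×10^-6) = 8.473×10^-4 rad.

0.0485°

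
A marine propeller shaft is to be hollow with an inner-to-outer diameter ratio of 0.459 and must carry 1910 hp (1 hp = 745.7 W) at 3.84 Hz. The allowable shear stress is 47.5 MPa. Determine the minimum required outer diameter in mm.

188 mm

ω = 2π·3.84 = 24.13 rad/s, so T = P/ω = 1910×745.7 / 24.13 = 59030 N·m.
For a hollow shaft with d_i/d_o = 0.459: τ_max = 16T/(π d_o³ (1−k⁴)), so d_o = [16T/(π τ_allow (1−k⁴))]^(1/3) = [16·59030/(π·4.75×10^7·0.9556)]^(1/3) = 0.1878 m.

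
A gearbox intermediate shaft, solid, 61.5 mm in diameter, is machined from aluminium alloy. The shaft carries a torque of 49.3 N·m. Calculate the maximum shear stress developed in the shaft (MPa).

1.08 MPa

J = πd⁴/32 = π(0.0615)⁴/32 = 1.404×10^-6 m⁴.
τ_max = T·r/J = 49.30 × 0.0307 / 1.404×10^-6 = 1.079×10^6 Pa.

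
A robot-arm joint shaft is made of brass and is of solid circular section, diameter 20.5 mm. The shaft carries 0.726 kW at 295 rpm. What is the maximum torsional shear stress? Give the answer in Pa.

1.39e7 Pa

ω = 2π·295/60 = 30.89 rad/s, so T = P/ω = 0.726×10³ / 30.89 = 23.50 N·m.
J = πd⁴/32 = π(0.0205)⁴/32 = 1.734×10^-8 m⁴.
τ_max = T·r/J = 23.50 × 0.0103 / 1.734×10^-8 = 1.389×10^7 Pa.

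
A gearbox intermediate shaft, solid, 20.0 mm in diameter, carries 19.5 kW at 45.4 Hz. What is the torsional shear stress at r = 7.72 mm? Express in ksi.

ω = 2π·45.4 = 285.3 rad/s, so T = P/ω = 19.5×10³ / 285.3 = 68.36 N·m.
J = πd⁴/32 = π(0.0200)⁴/32 = 1.571×10^-8 m⁴.
Shear stress varies linearly with radius: τ = T·r/J = 68.36 × 0.00772 / 1.571×10^-8 = 3.360×10^7 Pa.

4.87 ksi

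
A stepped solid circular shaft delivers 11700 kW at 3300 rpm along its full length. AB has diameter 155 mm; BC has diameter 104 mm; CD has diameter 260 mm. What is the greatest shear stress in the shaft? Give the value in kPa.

153000 kPa

ω = 2π·3300/60 = 345.6 rad/s, so T = P/ω = 11700×10³ / 345.6 = 33860 N·m.
Under the same torque, τ_max = 16T/(πd³) is largest where d is smallest — segment BC (d = 104 mm).
τ_max = 16·33860/(π·(0.104)³) = 1.533×10^8 Pa.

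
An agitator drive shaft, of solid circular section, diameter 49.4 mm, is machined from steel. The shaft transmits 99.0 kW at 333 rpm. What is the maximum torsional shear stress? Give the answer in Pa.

ω = 2π·333/60 = 34.87 rad/s, so T = P/ω = 99.0×10³ / 34.87 = 2839 N·m.
J = πd⁴/32 = π(0.0494)⁴/32 = 5.847×10^-7 m⁴.
τ_max = T·r/J = 2839 × 0.0247 / 5.847×10^-7 = 1.199×10^8 Pa.

1.20e8 Pa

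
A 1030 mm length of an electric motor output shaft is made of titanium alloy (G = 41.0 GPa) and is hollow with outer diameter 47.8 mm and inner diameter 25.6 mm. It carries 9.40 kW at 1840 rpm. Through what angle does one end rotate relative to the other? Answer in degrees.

ω = 2π·1840/60 = 192.7 rad/s, so T = P/ω = 9.40×10³ / 192.7 = 48.78 N·m.
J = π(d_o⁴ − d_i⁴)/32 = π(0.0478⁴ − 0.0256⁴)/32 = 4.704×10^-7 m⁴.
θ = T·L/(G·J) = 48.78 × 1.03 / (41.0×10⁹ × 4.704×10^-7) = 2.606×10^-3 rad.

0.149°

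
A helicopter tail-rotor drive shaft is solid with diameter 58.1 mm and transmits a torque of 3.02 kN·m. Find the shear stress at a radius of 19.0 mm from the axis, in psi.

7440 psi

J = πd⁴/32 = π(0.0581)⁴/32 = 1.119×10^-6 m⁴.
Shear stress varies linearly with radius: τ = T·r/J = 3020 × 0.0190 / 1.119×10^-6 = 5.129×10^7 Pa.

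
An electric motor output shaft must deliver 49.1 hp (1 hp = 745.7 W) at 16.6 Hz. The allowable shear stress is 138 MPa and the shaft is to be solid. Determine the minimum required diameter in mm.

23.5 mm

ω = 2π·16.6 = 104.3 rad/s, so T = P/ω = 49.1×745.7 / 104.3 = 351.0 N·m.
For a solid shaft τ_max = 16T/(πd³), so d = (16T/(π τ_allow))^(1/3) = (16·351.0/(π·1.38×10^8))^(1/3) = 0.02349 m.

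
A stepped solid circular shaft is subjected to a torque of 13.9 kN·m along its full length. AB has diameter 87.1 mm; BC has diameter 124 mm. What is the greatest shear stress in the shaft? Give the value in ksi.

15.5 ksi

Under the same torque, τ_max = 16T/(πd³) is largest where d is smallest — segment AB (d = 87.1 mm).
τ_max = 16·13900/(π·(0.0871)³) = 1.071×10^8 Pa.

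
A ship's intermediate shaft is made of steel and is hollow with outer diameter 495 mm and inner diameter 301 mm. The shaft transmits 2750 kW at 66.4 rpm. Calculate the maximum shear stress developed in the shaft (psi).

2790 psi

ω = 2π·66.4/60 = 6.953 rad/s, so T = P/ω = 2750×10³ / 6.953 = 395500 N·m.
J = π(d_o⁴ − d_i⁴)/32 = π(0.495⁴ − 0.301⁴)/32 = 5.088×10^-3 m⁴.
τ_max = T·r/J = 395500 × 0.247 / 5.088×10^-3 = 1.924×10^7 Pa.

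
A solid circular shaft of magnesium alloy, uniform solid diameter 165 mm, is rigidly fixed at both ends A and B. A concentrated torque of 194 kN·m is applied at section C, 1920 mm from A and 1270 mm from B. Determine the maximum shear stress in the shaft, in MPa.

With uniform GJ and both ends fixed, compatibility θ_AC = θ_CB gives T_A·a = T_B·b, together with T_A + T_B = T₀.
T_A = T₀·b/(a+b) = 194000·1270/3190 = 77240 N·m; T_B = 116800 N·m.
τ in each portion: τ_AC = 8.76×10^7 Pa, τ_CB = 1.32×10^8 Pa; maximum is in CB.
τ_max = T_CB·r/J = 116800·0.0825/7.28×10^-5 = 1.324×10^8 Pa.

132 MPa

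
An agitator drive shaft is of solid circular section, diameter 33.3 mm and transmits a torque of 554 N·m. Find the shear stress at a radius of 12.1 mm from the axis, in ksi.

8.05 ksi

J = πd⁴/32 = π(0.0333)⁴/32 = 1.207×10^-7 m⁴.
Shear stress varies linearly with radius: τ = T·r/J = 554.0 × 0.0121 / 1.207×10^-7 = 5.553×10^7 Pa.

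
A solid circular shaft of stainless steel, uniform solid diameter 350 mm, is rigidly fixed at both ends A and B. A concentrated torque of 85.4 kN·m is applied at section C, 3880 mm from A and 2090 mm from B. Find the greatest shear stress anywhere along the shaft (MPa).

6.59 MPa

With uniform GJ and both ends fixed, compatibility θ_AC = θ_CB gives T_A·a = T_B·b, together with T_A + T_B = T₀.
T_A = T₀·b/(a+b) = 85400·2090/5970 = 29900 N·m; T_B = 55500 N·m.
τ in each portion: τ_AC = 3.55×10^6 Pa, τ_CB = 6.59×10^6 Pa; maximum is in CB.
τ_max = T_CB·r/J = 55500·0.175/1.47×10^-3 = 6.593×10^6 Pa.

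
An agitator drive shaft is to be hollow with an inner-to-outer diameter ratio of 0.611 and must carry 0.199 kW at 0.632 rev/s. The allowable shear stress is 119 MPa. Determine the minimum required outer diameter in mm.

ω = 2π·0.632 = 3.971 rad/s, so T = P/ω = 0.199×10³ / 3.971 = 50.11 N·m.
For a hollow shaft with d_i/d_o = 0.611: τ_max = 16T/(π d_o³ (1−k⁴)), so d_o = [16T/(π τ_allow (1−k⁴))]^(1/3) = [16·50.11/(π·1.19×10^8·0.8606)]^(1/3) = 0.01356 m.

13.6 mm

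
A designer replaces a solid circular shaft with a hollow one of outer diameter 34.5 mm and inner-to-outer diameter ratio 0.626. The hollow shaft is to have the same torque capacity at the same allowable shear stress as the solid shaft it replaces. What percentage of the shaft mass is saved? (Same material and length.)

Equal τ_max and T ⇒ the solid shaft needs d_s³ = d_o³(1−k⁴), so d_s = 34.5·(1−0.626⁴)^(1/3) = 32.63 mm.
Area ratio A_h/A_s = d_o²(1−k²)/d_s² = (1−k²)/(1−k⁴)^(2/3) = 0.6796.
Mass saving = 1 − 0.6796 = 32.0 %.

32.0 %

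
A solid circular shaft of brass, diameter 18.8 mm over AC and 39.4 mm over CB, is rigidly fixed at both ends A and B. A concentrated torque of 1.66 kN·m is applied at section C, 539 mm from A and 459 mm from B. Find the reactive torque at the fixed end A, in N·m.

70.2 N·m

Compatibility: T_A·a/J_AC = T_B·b/J_CB with T_A + T_B = T₀.
J_AC = 1.23×10^-8 m⁴, J_CB = 2.37×10^-7 m⁴, so T_A = T₀·(J_AC/a)/((J_AC/a)+(J_CB/b)) = 70.18 N·m, T_B = 1590 N·m.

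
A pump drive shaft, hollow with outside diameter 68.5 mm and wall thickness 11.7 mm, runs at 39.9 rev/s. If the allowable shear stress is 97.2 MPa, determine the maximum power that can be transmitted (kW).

J = π(d_o⁴ − d_i⁴)/32 = π(0.0685⁴ − 0.0451⁴)/32 = 1.755×10^-6 m⁴.
T_max = τ_allow·J/r = 9.72×10^7 × 1.755×10^-6 / 0.0343 = 4982 N·m.
ω = 2π·39.9 = 250.7 rad/s, so P_max = T_max·ω = 1.249×10^6 W.

1250 kW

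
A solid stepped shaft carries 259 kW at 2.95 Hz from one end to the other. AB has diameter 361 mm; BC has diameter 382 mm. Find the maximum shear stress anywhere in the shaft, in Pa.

1.51e6 Pa

ω = 2π·2.95 = 18.54 rad/s, so T = P/ω = 259×10³ / 18.54 = 13970 N·m.
Under the same torque, τ_max = 16T/(πd³) is largest where d is smallest — segment AB (d = 361 mm).
τ_max = 16·13970/(π·(0.361)³) = 1.513×10^6 Pa.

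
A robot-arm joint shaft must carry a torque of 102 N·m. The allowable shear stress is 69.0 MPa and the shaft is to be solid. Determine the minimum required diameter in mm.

For a solid shaft τ_max = 16T/(πd³), so d = (16T/(π τ_allow))^(1/3) = (16·102.0/(π·6.90×10^7))^(1/3) = 0.01960 m.

19.6 mm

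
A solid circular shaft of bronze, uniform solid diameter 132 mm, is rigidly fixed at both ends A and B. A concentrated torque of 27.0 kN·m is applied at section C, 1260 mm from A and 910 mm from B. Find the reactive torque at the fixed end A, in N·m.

With uniform GJ and both ends fixed, compatibility θ_AC = θ_CB gives T_A·a = T_B·b, together with T_A + T_B = T₀.
T_A = T₀·b/(a+b) = 27000·910/2170 = 11320 N·m; T_B = 15680 N·m.

11300 N·m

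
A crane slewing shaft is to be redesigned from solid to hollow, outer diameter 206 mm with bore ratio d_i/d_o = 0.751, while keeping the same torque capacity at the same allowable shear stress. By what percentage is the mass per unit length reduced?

43.7 %

Equal τ_max and T ⇒ the solid shaft needs d_s³ = d_o³(1−k⁴), so d_s = 206·(1−0.751⁴)^(1/3) = 181.3 mm.
Area ratio A_h/A_s = d_o²(1−k²)/d_s² = (1−k²)/(1−k⁴)^(2/3) = 0.5628.
Mass saving = 1 − 0.5628 = 43.7 %.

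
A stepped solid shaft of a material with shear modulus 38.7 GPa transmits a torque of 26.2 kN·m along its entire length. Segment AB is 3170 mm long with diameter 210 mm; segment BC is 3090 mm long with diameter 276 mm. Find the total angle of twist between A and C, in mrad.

J_AB = π(0.210)⁴/32 = 1.91×10^-4 m⁴; J_BC = π(0.276)⁴/32 = 5.70×10^-4 m⁴.
θ = (T/G)·Σ L_i/J_i = (26200/38.7×10⁹)·(3.17/1.91×10^-4 + 3.09/5.70×10^-4) = 0.01491 rad.

14.9 mrad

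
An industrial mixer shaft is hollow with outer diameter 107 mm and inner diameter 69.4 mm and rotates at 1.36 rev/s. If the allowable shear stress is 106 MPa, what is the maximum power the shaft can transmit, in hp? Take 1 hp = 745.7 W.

J = π(d_o⁴ − d_i⁴)/32 = π(0.107⁴ − 0.0694⁴)/32 = 1.059×10^-5 m⁴.
T_max = τ_allow·J/r = 1.06×10^8 × 1.059×10^-5 / 0.0535 = 20980 N·m.
ω = 2π·1.36 = 8.545 rad/s, so P_max = T_max·ω = 1.793×10^5 W.

240 hp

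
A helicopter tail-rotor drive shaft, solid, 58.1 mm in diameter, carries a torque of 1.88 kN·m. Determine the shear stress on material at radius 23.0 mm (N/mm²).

38.7 N/mm²

J = πd⁴/32 = π(0.0581)⁴/32 = 1.119×10^-6 m⁴.
Shear stress varies linearly with radius: τ = T·r/J = 1880 × 0.0230 / 1.119×10^-6 = 3.865×10^7 Pa.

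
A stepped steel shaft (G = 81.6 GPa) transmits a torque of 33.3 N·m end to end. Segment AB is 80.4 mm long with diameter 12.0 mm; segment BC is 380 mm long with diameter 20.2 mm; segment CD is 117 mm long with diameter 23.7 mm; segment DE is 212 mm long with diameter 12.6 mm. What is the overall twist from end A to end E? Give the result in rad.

J_AB = π(0.0120)⁴/32 = 2.04×10^-9 m⁴; J_BC = π(0.0202)⁴/32 = 1.63×10^-8 m⁴; J_CD = π(0.0237)⁴/32 = 3.10×10^-8 m⁴; J_DE = π(0.0126)⁴/32 = 2.47×10^-9 m⁴.
θ = (T/G)·Σ L_i/J_i = (33.30/81.6×10⁹)·(0.0804/2.04×10^-9 + 0.380/1.63×10^-8 + 0.117/3.10×10^-8 + 0.212/2.47×10^-9) = 0.06211 rad.

0.0621 rad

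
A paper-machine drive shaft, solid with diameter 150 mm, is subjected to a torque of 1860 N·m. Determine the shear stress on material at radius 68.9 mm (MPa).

J = πd⁴/32 = π(0.150)⁴/32 = 4.970×10^-5 m⁴.
Shear stress varies linearly with radius: τ = T·r/J = 1860 × 0.0689 / 4.970×10^-5 = 2.579×10^6 Pa.

2.58 MPa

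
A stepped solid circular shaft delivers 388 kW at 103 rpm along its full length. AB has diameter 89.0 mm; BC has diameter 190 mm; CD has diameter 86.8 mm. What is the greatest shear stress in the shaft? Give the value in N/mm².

280 N/mm²

ω = 2π·103/60 = 10.79 rad/s, so T = P/ω = 388×10³ / 10.79 = 35970 N·m.
Under the same torque, τ_max = 16T/(πd³) is largest where d is smallest — segment CD (d = 86.8 mm).
τ_max = 16·35970/(π·(0.0868)³) = 2.801×10^8 Pa.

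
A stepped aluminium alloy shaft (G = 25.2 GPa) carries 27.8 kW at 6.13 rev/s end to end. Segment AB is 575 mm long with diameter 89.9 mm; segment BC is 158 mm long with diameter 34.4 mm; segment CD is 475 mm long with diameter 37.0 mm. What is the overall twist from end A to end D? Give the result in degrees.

ω = 2π·6.13 = 38.52 rad/s, so T = P/ω = 27.8×10³ / 38.52 = 721.8 N·m.
J_AB = π(0.0899)⁴/32 = 6.41×10^-6 m⁴; J_BC = π(0.0344)⁴/32 = 1.37×10^-7 m⁴; J_CD = π(0.0370)⁴/32 = 1.84×10^-7 m⁴.
θ = (T/G)·Σ L_i/J_i = (721.8/25.2×10⁹)·(0.575/6.41×10^-6 + 0.158/1.37×10^-7 + 0.475/1.84×10^-7) = 0.1094 rad.

6.27°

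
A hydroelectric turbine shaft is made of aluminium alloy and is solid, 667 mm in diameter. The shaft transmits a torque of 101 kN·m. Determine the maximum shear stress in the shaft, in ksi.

0.251 ksi

J = πd⁴/32 = π(0.667)⁴/32 = 0.01943 m⁴.
τ_max = T·r/J = 101000 × 0.334 / 0.01943 = 1.733×10^6 Pa.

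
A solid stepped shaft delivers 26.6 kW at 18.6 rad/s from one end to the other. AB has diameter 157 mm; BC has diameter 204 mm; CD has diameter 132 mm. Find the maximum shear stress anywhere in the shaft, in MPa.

3.17 MPa

ω = 18.6 rad/s, so T = P/ω = 26.6×10³ / 18.60 = 1430 N·m.
Under the same torque, τ_max = 16T/(πd³) is largest where d is smallest — segment CD (d = 132 mm).
τ_max = 16·1430/(π·(0.132)³) = 3.167×10^6 Pa.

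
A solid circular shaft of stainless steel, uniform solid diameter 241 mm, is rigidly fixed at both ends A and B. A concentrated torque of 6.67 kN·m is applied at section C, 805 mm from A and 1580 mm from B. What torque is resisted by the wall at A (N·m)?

With uniform GJ and both ends fixed, compatibility θ_AC = θ_CB gives T_A·a = T_B·b, together with T_A + T_B = T₀.
T_A = T₀·b/(a+b) = 6670·1580/2385 = 4419 N·m; T_B = 2251 N·m.

4420 N·m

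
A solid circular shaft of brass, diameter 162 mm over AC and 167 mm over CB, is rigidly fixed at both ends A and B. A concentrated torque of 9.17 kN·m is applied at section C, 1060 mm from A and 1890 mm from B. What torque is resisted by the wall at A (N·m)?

Compatibility: T_A·a/J_AC = T_B·b/J_CB with T_A + T_B = T₀.
J_AC = 6.76×10^-5 m⁴, J_CB = 7.64×10^-5 m⁴, so T_A = T₀·(J_AC/a)/((J_AC/a)+(J_CB/b)) = 5614 N·m, T_B = 3556 N·m.

5610 N·m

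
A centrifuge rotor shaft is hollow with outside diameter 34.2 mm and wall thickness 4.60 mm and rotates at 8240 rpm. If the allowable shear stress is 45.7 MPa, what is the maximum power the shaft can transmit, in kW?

221 kW

J = π(d_o⁴ − d_i⁴)/32 = π(0.0342⁴ − 0.0250⁴)/32 = 9.596×10^-8 m⁴.
T_max = τ_allow·J/r = 4.57×10^7 × 9.596×10^-8 / 0.0171 = 256.5 N·m.
ω = 2π·8240/60 = 862.9 rad/s, so P_max = T_max·ω = 2.213×10^5 W.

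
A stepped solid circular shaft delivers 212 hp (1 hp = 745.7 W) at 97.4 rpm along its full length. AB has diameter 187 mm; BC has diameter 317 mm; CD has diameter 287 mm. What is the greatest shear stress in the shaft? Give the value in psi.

1750 psi

ω = 2π·97.4/60 = 10.20 rad/s, so T = P/ω = 212×745.7 / 10.20 = 15500 N·m.
Under the same torque, τ_max = 16T/(πd³) is largest where d is smallest — segment AB (d = 187 mm).
τ_max = 16·15500/(π·(0.187)³) = 1.207×10^7 Pa.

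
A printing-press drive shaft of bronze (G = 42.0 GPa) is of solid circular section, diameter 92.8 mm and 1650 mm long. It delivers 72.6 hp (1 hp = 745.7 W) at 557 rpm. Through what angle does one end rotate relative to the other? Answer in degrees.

0.287°

ω = 2π·557/60 = 58.33 rad/s, so T = P/ω = 72.6×745.7 / 58.33 = 928.1 N·m.
J = πd⁴/32 = π(0.0928)⁴/32 = 7.281×10^-6 m⁴.
θ = T·L/(G·J) = 928.1 × 1.65 / (42.0×10⁹ × 7.281×10^-6) = 5.008×10^-3 rad.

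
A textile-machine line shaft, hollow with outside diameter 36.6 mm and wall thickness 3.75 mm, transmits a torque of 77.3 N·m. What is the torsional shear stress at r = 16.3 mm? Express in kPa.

J = π(d_o⁴ − d_i⁴)/32 = π(0.0366⁴ − 0.0291⁴)/32 = 1.058×10^-7 m⁴.
Shear stress varies linearly with radius: τ = T·r/J = 77.30 × 0.0163 / 1.058×10^-7 = 1.191×10^7 Pa.

11900 kPa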